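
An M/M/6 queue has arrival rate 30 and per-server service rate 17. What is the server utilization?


rho = lambda/(c*mu) = 30/(6*17) = 0.2941

0.2941


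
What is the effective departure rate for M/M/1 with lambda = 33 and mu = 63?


For a stable queue (lambda < mu), throughput = lambda = 33 per hour

33 per hour


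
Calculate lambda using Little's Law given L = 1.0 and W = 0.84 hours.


lambda = L / W = 1.0 / 0.84 = 1.19 per hour

1.19 per hour


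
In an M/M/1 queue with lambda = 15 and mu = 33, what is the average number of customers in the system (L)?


rho = 15/33; L = rho/(1-rho) = 0.83

0.83


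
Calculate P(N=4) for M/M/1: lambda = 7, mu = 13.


rho = 7/13; P(n) = (1-rho)*rho^n = (1-7/13)*(7/13)^4 = 0.0388

0.0388


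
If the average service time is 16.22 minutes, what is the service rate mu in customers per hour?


mu = 60 / avg_service_time = 60 / 16.22 = 3.7 per hour

3.7 per hour


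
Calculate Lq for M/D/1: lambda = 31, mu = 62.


M/D/1: Lq = rho^2 / (2*(1-rho)) where rho = 31/62; Lq = 0.25

0.25


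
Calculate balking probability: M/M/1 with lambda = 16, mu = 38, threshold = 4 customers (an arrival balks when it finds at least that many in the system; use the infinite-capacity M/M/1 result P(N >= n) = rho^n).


P(N >= 4) = rho^4 = (16/38)^4 = 0.0314

0.0314


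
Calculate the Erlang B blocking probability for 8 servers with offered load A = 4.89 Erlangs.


B(N,A) = (A^N/N!) / sum(A^k/k!, k=0..N) with N=8, A=4.89 = 0.065

0.065


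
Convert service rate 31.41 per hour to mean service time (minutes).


Mean service time = 60/mu = 60/31.41 = 1.91 minutes

1.91 minutes


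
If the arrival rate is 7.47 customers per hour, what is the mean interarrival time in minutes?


Mean interarrival time = 60/lambda = 60/7.47 = 8.03 minutes

8.03 minutes


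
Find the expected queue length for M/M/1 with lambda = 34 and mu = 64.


rho = 34/64; Lq = rho^2/(1-rho) = 0.6

0.6


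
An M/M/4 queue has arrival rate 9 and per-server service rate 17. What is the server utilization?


rho = lambda/(c*mu) = 9/(4*17) = 0.1324

0.1324


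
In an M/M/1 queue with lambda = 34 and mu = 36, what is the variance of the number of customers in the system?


rho = 34/36; Var(N) = rho/(1-rho)^2 = 306.0

306.0


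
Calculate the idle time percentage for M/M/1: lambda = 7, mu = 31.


Idle fraction = (1 - rho) * 100 = (1 - 7/31) * 100 = 77.4%

77.4%


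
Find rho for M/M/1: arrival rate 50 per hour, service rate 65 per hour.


rho = lambda/mu = 50/65 = 0.7692

0.7692


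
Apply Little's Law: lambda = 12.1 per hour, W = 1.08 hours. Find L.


L = lambda * W = 12.1 * 1.08 = 13.07

13.07


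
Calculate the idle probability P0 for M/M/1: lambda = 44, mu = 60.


P0 = 1 - rho = 1 - 44/60 = 0.2667

0.2667


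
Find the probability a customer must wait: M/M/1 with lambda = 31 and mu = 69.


P(wait) = rho = lambda/mu = 31/69 = 0.4493

0.4493


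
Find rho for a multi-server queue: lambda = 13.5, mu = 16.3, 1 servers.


rho = lambda / (c * mu) = 13.5 / (1 * 16.3) = 0.8282

0.8282


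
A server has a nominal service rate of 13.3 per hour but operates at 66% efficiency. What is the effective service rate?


Effective rate = mu * efficiency = 13.3 * 0.66 = 8.78 per hour

8.78 per hour


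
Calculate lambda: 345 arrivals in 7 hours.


lambda = total arrivals / time = 345 / 7 = 49.29 per hour

49.29 per hour


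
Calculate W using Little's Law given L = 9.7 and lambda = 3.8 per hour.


W = L / lambda = 9.7 / 3.8 = 2.5526 hours

2.5526 hours


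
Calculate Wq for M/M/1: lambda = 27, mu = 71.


rho = 27/71; Wq = rho/(mu - lambda) = 0.0086 hours

0.0086 hours


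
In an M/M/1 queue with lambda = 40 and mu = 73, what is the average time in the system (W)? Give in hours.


W = 1/(mu - lambda) = 1/(73 - 40) = 0.0303 hours

0.0303 hours


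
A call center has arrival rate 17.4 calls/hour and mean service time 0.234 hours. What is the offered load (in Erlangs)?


Offered load a = lambda * E[S] = 17.4 * 0.234 = 4.07 Erlangs

4.07 Erlangs


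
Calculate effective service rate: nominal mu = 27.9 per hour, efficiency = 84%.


Effective rate = mu * efficiency = 27.9 * 0.84 = 23.44 per hour

23.44 per hour


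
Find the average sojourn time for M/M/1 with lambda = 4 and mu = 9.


W = 1/(mu - lambda) = 1/(9 - 4) = 0.2 hours

0.2 hours


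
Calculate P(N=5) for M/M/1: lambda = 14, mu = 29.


rho = 14/29; P(n) = (1-rho)*rho^n = (1-14/29)*(14/29)^5 = 0.0136

0.0136


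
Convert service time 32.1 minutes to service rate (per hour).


mu = 60 / avg_service_time = 60 / 32.1 = 1.87 per hour

1.87 per hour


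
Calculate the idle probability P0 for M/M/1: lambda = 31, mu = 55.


P0 = 1 - rho = 1 - 31/55 = 0.4364

0.4364


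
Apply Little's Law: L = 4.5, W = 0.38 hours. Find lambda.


lambda = L / W = 4.5 / 0.38 = 11.84 per hour

11.84 per hour


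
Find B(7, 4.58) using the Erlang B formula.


B(N,A) = (A^N/N!) / sum(A^k/k!, k=0..N) with N=7, A=4.58 = 0.0949

0.0949


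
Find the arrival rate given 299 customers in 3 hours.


lambda = total arrivals / time = 299 / 3 = 99.67 per hour

99.67 per hour


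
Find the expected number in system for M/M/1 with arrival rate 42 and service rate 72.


rho = 42/72; L = rho/(1-rho) = 1.4

1.4


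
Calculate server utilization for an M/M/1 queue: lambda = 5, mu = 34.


rho = lambda/mu = 5/34 = 0.1471

0.1471


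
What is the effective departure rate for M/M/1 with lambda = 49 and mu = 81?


For a stable queue (lambda < mu), throughput = lambda = 49 per hour

49 per hour


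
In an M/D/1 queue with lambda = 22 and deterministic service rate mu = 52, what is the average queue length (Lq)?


M/D/1: Lq = rho^2 / (2*(1-rho)) where rho = 22/52; Lq = 0.16

0.16


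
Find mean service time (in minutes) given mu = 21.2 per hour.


Mean service time = 60/mu = 60/21.2 = 2.83 minutes

2.83 minutes


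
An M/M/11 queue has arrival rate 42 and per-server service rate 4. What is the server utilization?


rho = lambda/(c*mu) = 42/(11*4) = 0.9545

0.9545


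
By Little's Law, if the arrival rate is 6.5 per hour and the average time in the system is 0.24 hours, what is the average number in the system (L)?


L = lambda * W = 6.5 * 0.24 = 1.56

1.56


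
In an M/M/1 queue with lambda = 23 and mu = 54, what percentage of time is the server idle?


Idle fraction = (1 - rho) * 100 = (1 - 23/54) * 100 = 57.4%

57.4%


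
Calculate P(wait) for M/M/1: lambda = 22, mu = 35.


P(wait) = rho = lambda/mu = 22/35 = 0.6286

0.6286


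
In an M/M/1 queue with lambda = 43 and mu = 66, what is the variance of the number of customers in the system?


rho = 43/66; Var(N) = rho/(1-rho)^2 = 5.36

5.36


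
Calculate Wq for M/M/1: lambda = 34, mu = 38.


rho = 34/38; Wq = rho/(mu - lambda) = 0.2237 hours

0.2237 hours


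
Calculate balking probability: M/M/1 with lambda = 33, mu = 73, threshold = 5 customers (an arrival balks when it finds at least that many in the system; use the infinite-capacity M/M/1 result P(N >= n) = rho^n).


P(N >= 5) = rho^5 = (33/73)^5 = 0.0189

0.0189


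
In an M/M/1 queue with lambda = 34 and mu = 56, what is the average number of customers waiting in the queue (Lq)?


rho = 34/56; Lq = rho^2/(1-rho) = 0.94

0.94


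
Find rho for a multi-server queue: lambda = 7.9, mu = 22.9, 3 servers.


rho = lambda / (c * mu) = 7.9 / (3 * 22.9) = 0.115

0.115


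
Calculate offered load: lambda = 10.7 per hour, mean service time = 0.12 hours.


Offered load a = lambda * E[S] = 10.7 * 0.12 = 1.28 Erlangs

1.28 Erlangs


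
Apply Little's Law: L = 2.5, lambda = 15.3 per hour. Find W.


W = L / lambda = 2.5 / 15.3 = 0.1634 hours

0.1634 hours


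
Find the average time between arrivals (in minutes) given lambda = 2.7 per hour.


Mean interarrival time = 60/lambda = 60/2.7 = 22.22 minutes

22.22 minutes


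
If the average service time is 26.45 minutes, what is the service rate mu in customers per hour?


mu = 60 / avg_service_time = 60 / 26.45 = 2.27 per hour

2.27 per hour


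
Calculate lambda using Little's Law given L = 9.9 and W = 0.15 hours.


lambda = L / W = 9.9 / 0.15 = 66.0 per hour

66.0 per hour


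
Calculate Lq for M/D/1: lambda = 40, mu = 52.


M/D/1: Lq = rho^2 / (2*(1-rho)) where rho = 40/52; Lq = 1.28

1.28


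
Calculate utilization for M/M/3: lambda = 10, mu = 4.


rho = lambda/(c*mu) = 10/(3*4) = 0.8333

0.8333


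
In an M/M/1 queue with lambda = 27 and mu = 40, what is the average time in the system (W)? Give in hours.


W = 1/(mu - lambda) = 1/(40 - 27) = 0.0769 hours

0.0769 hours


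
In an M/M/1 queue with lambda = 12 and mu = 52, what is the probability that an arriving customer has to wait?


P(wait) = rho = lambda/mu = 12/52 = 0.2308

0.2308


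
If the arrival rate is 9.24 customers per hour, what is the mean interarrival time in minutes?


Mean interarrival time = 60/lambda = 60/9.24 = 6.49 minutes

6.49 minutes


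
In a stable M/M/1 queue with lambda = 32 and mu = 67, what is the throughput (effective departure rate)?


For a stable queue (lambda < mu), throughput = lambda = 32 per hour

32 per hour


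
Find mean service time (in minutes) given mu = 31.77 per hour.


Mean service time = 60/mu = 60/31.77 = 1.89 minutes

1.89 minutes


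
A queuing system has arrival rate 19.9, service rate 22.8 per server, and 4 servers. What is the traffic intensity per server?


rho = lambda / (c * mu) = 19.9 / (4 * 22.8) = 0.2182

0.2182


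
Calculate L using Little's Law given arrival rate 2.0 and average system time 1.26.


L = lambda * W = 2.0 * 1.26 = 2.52

2.52


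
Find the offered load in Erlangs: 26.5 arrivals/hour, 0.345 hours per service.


Offered load a = lambda * E[S] = 26.5 * 0.345 = 9.14 Erlangs

9.14 Erlangs


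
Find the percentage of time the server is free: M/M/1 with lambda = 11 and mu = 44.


Idle fraction = (1 - rho) * 100 = (1 - 11/44) * 100 = 75.0%

75.0%


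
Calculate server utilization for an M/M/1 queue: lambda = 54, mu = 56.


rho = lambda/mu = 54/56 = 0.9643

0.9643


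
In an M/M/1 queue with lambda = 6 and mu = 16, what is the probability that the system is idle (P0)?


P0 = 1 - rho = 1 - 6/16 = 0.625

0.625


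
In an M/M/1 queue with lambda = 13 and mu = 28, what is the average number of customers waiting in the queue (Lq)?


rho = 13/28; Lq = rho^2/(1-rho) = 0.4

0.4


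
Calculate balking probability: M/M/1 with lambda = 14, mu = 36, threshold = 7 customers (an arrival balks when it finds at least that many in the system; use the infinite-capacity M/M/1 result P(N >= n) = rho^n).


P(N >= 7) = rho^7 = (14/36)^7 = 0.0013

0.0013


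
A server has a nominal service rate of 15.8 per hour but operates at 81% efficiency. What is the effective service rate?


Effective rate = mu * efficiency = 15.8 * 0.81 = 12.8 per hour

12.8 per hour


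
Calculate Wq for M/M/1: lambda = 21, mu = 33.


rho = 21/33; Wq = rho/(mu - lambda) = 0.053 hours

0.053 hours


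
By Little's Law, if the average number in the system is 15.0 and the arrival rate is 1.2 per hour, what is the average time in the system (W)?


W = L / lambda = 15.0 / 1.2 = 12.5 hours

12.5 hours


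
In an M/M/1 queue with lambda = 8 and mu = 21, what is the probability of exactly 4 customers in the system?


rho = 8/21; P(n) = (1-rho)*rho^n = (1-8/21)*(8/21)^4 = 0.013

0.013


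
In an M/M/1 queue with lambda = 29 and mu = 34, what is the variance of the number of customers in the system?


rho = 29/34; Var(N) = rho/(1-rho)^2 = 39.44

39.44


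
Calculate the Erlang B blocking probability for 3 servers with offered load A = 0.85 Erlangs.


B(N,A) = (A^N/N!) / sum(A^k/k!, k=0..N) with N=3, A=0.85 = 0.0442

0.0442


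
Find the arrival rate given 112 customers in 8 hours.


lambda = total arrivals / time = 112 / 8 = 14.0 per hour

14.0 per hour


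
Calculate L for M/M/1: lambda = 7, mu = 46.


rho = 7/46; L = rho/(1-rho) = 0.18

0.18


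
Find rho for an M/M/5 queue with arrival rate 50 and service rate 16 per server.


rho = lambda/(c*mu) = 50/(5*16) = 0.625

0.625


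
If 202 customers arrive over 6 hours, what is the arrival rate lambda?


lambda = total arrivals / time = 202 / 6 = 33.67 per hour

33.67 per hour


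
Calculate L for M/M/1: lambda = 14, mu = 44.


rho = 14/44; L = rho/(1-rho) = 0.47

0.47


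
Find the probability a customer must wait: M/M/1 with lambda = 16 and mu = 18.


P(wait) = rho = lambda/mu = 16/18 = 0.8889

0.8889


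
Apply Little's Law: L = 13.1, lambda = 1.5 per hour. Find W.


W = L / lambda = 13.1 / 1.5 = 8.7333 hours

8.7333 hours


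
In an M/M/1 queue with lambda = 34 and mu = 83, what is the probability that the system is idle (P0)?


P0 = 1 - rho = 1 - 34/83 = 0.5904

0.5904


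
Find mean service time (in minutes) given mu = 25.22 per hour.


Mean service time = 60/mu = 60/25.22 = 2.38 minutes

2.38 minutes


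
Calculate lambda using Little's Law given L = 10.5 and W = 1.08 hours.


lambda = L / W = 10.5 / 1.08 = 9.72 per hour

9.72 per hour


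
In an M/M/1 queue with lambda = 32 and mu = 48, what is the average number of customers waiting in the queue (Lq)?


rho = 32/48; Lq = rho^2/(1-rho) = 1.33

1.33


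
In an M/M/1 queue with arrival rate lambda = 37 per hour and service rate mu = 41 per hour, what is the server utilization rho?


rho = lambda/mu = 37/41 = 0.9024

0.9024


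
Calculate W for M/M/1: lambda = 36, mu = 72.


W = 1/(mu - lambda) = 1/(72 - 36) = 0.0278 hours

0.0278 hours


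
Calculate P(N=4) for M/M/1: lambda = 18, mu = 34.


rho = 18/34; P(n) = (1-rho)*rho^n = (1-18/34)*(18/34)^4 = 0.037

0.037


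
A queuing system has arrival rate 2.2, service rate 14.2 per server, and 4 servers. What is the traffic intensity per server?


rho = lambda / (c * mu) = 2.2 / (4 * 14.2) = 0.0387

0.0387


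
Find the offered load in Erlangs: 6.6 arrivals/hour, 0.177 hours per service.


Offered load a = lambda * E[S] = 6.6 * 0.177 = 1.17 Erlangs

1.17 Erlangs


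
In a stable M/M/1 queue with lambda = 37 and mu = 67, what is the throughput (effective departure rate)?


For a stable queue (lambda < mu), throughput = lambda = 37 per hour

37 per hour


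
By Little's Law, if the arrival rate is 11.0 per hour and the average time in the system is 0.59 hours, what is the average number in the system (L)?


L = lambda * W = 11.0 * 0.59 = 6.49

6.49


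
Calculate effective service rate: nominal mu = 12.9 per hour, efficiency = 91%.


Effective rate = mu * efficiency = 12.9 * 0.91 = 11.74 per hour

11.74 per hour


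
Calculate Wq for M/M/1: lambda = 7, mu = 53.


rho = 7/53; Wq = rho/(mu - lambda) = 0.0029 hours

0.0029 hours


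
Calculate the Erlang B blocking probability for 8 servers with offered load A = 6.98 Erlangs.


B(N,A) = (A^N/N!) / sum(A^k/k!, k=0..N) with N=8, A=6.98 = 0.1777

0.1777


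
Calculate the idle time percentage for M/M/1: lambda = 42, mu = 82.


Idle fraction = (1 - rho) * 100 = (1 - 42/82) * 100 = 48.8%

48.8%


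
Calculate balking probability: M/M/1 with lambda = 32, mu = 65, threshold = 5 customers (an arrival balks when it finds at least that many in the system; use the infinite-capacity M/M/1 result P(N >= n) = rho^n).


P(N >= 5) = rho^5 = (32/65)^5 = 0.0289

0.0289


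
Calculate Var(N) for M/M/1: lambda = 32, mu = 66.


rho = 32/66; Var(N) = rho/(1-rho)^2 = 1.83

1.83


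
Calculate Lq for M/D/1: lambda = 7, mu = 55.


M/D/1: Lq = rho^2 / (2*(1-rho)) where rho = 7/55; Lq = 0.01

0.01


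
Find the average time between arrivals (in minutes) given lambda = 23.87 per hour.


Mean interarrival time = 60/lambda = 60/23.87 = 2.51 minutes

2.51 minutes


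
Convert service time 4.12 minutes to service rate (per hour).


mu = 60 / avg_service_time = 60 / 4.12 = 14.56 per hour

14.56 per hour


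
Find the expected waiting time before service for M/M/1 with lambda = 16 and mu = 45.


rho = 16/45; Wq = rho/(mu - lambda) = 0.0123 hours

0.0123 hours


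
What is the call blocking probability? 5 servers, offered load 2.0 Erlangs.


B(N,A) = (A^N/N!) / sum(A^k/k!, k=0..N) with N=5, A=2.0 = 0.0367

0.0367


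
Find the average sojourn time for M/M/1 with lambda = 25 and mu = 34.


W = 1/(mu - lambda) = 1/(34 - 25) = 0.1111 hours

0.1111 hours


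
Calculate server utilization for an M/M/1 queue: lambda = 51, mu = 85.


rho = lambda/mu = 51/85 = 0.6

0.6


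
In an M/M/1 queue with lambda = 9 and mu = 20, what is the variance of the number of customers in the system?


rho = 9/20; Var(N) = rho/(1-rho)^2 = 1.49

1.49


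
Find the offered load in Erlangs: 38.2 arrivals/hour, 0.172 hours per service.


Offered load a = lambda * E[S] = 38.2 * 0.172 = 6.57 Erlangs

6.57 Erlangs


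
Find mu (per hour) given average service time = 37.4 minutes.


mu = 60 / avg_service_time = 60 / 37.4 = 1.6 per hour

1.6 per hour


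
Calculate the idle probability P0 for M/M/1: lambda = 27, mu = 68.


P0 = 1 - rho = 1 - 27/68 = 0.6029

0.6029


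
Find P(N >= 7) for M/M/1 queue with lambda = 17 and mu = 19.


P(N >= 7) = rho^7 = (17/19)^7 = 0.4591

0.4591


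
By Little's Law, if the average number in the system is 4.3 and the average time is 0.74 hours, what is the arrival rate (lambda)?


lambda = L / W = 4.3 / 0.74 = 5.81 per hour

5.81 per hour


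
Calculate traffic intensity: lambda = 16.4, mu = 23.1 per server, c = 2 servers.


rho = lambda / (c * mu) = 16.4 / (2 * 23.1) = 0.355

0.355


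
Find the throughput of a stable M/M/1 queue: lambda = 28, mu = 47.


For a stable queue (lambda < mu), throughput = lambda = 28 per hour

28 per hour


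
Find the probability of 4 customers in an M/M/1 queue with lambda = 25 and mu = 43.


rho = 25/43; P(n) = (1-rho)*rho^n = (1-25/43)*(25/43)^4 = 0.0478

0.0478


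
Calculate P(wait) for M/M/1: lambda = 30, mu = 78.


P(wait) = rho = lambda/mu = 30/78 = 0.3846

0.3846


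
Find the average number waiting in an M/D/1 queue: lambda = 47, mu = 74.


M/D/1: Lq = rho^2 / (2*(1-rho)) where rho = 47/74; Lq = 0.55

0.55


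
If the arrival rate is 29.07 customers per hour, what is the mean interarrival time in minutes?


Mean interarrival time = 60/lambda = 60/29.07 = 2.06 minutes

2.06 minutes


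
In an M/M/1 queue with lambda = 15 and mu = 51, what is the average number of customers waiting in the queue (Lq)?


rho = 15/51; Lq = rho^2/(1-rho) = 0.12

0.12


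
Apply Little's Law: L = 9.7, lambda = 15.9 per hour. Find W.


W = L / lambda = 9.7 / 15.9 = 0.6101 hours

0.6101 hours


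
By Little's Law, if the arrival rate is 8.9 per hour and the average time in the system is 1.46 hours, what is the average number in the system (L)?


L = lambda * W = 8.9 * 1.46 = 12.99

12.99


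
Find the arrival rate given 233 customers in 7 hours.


lambda = total arrivals / time = 233 / 7 = 33.29 per hour

33.29 per hour


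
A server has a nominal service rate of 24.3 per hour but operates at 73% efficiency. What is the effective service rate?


Effective rate = mu * efficiency = 24.3 * 0.73 = 17.74 per hour

17.74 per hour


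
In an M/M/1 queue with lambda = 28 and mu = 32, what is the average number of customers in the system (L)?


rho = 28/32; L = rho/(1-rho) = 7.0

7.0


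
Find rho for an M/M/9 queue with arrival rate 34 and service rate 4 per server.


rho = lambda/(c*mu) = 34/(9*4) = 0.9444

0.9444


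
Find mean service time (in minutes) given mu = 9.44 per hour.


Mean service time = 60/mu = 60/9.44 = 6.36 minutes

6.36 minutes


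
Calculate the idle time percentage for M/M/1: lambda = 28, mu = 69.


Idle fraction = (1 - rho) * 100 = (1 - 28/69) * 100 = 59.4%

59.4%


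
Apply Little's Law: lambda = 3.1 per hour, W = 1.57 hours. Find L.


L = lambda * W = 3.1 * 1.57 = 4.87

4.87


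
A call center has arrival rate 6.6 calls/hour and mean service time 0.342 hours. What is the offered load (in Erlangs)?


Offered load a = lambda * E[S] = 6.6 * 0.342 = 2.26 Erlangs

2.26 Erlangs


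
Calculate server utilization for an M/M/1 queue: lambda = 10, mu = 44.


rho = lambda/mu = 10/44 = 0.2273

0.2273


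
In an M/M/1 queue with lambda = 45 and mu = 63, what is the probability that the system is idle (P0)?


P0 = 1 - rho = 1 - 45/63 = 0.2857

0.2857


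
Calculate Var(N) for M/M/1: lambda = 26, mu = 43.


rho = 26/43; Var(N) = rho/(1-rho)^2 = 3.87

3.87


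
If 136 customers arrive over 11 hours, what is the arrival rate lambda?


lambda = total arrivals / time = 136 / 11 = 12.36 per hour

12.36 per hour


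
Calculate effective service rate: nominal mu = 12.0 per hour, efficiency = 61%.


Effective rate = mu * efficiency = 12.0 * 0.61 = 7.32 per hour

7.32 per hour


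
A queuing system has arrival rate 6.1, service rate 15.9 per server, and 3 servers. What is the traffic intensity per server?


rho = lambda / (c * mu) = 6.1 / (3 * 15.9) = 0.1279

0.1279


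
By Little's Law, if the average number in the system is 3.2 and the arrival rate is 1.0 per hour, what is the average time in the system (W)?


W = L / lambda = 3.2 / 1.0 = 3.2 hours

3.2 hours


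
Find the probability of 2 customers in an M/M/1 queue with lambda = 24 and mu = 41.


rho = 24/41; P(n) = (1-rho)*rho^n = (1-24/41)*(24/41)^2 = 0.1421

0.1421


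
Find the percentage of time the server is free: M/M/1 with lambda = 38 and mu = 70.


Idle fraction = (1 - rho) * 100 = (1 - 38/70) * 100 = 45.7%

45.7%


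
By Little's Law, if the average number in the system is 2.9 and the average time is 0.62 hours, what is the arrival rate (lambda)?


lambda = L / W = 2.9 / 0.62 = 4.68 per hour

4.68 per hour


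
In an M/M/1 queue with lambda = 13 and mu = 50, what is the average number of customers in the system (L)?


rho = 13/50; L = rho/(1-rho) = 0.35

0.35


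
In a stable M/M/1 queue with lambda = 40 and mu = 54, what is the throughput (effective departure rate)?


For a stable queue (lambda < mu), throughput = lambda = 40 per hour

40 per hour


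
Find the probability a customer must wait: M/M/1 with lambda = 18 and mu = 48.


P(wait) = rho = lambda/mu = 18/48 = 0.375

0.375


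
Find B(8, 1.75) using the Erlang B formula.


B(N,A) = (A^N/N!) / sum(A^k/k!, k=0..N) with N=8, A=1.75 = 0.0004

0.0004


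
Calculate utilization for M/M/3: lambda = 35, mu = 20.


rho = lambda/(c*mu) = 35/(3*20) = 0.5833

0.5833


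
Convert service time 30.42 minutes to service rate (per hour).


mu = 60 / avg_service_time = 60 / 30.42 = 1.97 per hour

1.97 per hour


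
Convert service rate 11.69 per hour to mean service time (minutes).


Mean service time = 60/mu = 60/11.69 = 5.13 minutes

5.13 minutes


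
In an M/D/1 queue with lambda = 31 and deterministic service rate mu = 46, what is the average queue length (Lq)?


M/D/1: Lq = rho^2 / (2*(1-rho)) where rho = 31/46; Lq = 0.7

0.7


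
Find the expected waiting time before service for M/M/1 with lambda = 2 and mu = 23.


rho = 2/23; Wq = rho/(mu - lambda) = 0.0041 hours

0.0041 hours


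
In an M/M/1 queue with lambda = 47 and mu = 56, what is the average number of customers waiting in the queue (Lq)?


rho = 47/56; Lq = rho^2/(1-rho) = 4.38

4.38


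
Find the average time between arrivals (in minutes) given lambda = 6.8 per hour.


Mean interarrival time = 60/lambda = 60/6.8 = 8.82 minutes

8.82 minutes


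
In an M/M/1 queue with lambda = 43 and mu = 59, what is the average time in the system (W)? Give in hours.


W = 1/(mu - lambda) = 1/(59 - 43) = 0.0625 hours

0.0625 hours


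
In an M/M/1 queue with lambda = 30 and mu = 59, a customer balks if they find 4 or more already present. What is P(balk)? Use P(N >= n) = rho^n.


P(N >= 4) = rho^4 = (30/59)^4 = 0.0668

0.0668


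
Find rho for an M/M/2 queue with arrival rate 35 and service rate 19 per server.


rho = lambda/(c*mu) = 35/(2*19) = 0.9211

0.9211


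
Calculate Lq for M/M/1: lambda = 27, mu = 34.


rho = 27/34; Lq = rho^2/(1-rho) = 3.06

3.06


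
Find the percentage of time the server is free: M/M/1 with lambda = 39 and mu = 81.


Idle fraction = (1 - rho) * 100 = (1 - 39/81) * 100 = 51.9%

51.9%


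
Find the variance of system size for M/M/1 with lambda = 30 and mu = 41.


rho = 30/41; Var(N) = rho/(1-rho)^2 = 10.17

10.17


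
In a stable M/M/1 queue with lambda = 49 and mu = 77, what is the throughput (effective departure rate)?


For a stable queue (lambda < mu), throughput = lambda = 49 per hour

49 per hour


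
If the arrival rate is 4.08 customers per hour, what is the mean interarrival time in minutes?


Mean interarrival time = 60/lambda = 60/4.08 = 14.71 minutes

14.71 minutes


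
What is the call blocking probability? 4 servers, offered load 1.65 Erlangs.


B(N,A) = (A^N/N!) / sum(A^k/k!, k=0..N) with N=4, A=1.65 = 0.0609

0.0609


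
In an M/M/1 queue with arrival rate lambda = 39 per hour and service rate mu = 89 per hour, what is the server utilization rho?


rho = lambda/mu = 39/89 = 0.4382

0.4382


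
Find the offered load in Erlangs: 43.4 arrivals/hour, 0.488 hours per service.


Offered load a = lambda * E[S] = 43.4 * 0.488 = 21.18 Erlangs

21.18 Erlangs


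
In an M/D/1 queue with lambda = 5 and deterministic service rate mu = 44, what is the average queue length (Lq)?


M/D/1: Lq = rho^2 / (2*(1-rho)) where rho = 5/44; Lq = 0.01

0.01


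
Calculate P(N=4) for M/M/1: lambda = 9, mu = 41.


rho = 9/41; P(n) = (1-rho)*rho^n = (1-9/41)*(9/41)^4 = 0.0018

0.0018


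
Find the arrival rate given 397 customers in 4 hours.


lambda = total arrivals / time = 397 / 4 = 99.25 per hour

99.25 per hour


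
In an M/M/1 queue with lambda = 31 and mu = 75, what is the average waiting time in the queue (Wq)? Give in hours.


rho = 31/75; Wq = rho/(mu - lambda) = 0.0094 hours

0.0094 hours


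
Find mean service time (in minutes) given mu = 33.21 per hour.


Mean service time = 60/mu = 60/33.21 = 1.81 minutes

1.81 minutes


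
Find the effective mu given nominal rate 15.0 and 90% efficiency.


Effective rate = mu * efficiency = 15.0 * 0.9 = 13.5 per hour

13.5 per hour


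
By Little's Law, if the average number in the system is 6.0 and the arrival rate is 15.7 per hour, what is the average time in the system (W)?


W = L / lambda = 6.0 / 15.7 = 0.3822 hours

0.3822 hours


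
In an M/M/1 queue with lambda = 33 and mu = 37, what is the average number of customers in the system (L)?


rho = 33/37; L = rho/(1-rho) = 8.25

8.25


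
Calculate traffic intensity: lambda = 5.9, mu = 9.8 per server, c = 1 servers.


rho = lambda / (c * mu) = 5.9 / (1 * 9.8) = 0.602

0.602


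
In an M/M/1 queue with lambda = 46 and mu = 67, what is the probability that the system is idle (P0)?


P0 = 1 - rho = 1 - 46/67 = 0.3134

0.3134


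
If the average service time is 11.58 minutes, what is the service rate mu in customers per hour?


mu = 60 / avg_service_time = 60 / 11.58 = 5.18 per hour

5.18 per hour


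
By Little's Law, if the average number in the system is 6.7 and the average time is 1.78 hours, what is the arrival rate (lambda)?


lambda = L / W = 6.7 / 1.78 = 3.76 per hour

3.76 per hour


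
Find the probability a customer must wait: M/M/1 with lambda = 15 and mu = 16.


P(wait) = rho = lambda/mu = 15/16 = 0.9375

0.9375


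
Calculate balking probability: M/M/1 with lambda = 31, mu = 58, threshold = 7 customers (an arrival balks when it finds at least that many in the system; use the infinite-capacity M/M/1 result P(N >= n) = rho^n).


P(N >= 7) = rho^7 = (31/58)^7 = 0.0125

0.0125


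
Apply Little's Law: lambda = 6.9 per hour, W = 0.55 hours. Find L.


L = lambda * W = 6.9 * 0.55 = 3.8

3.8


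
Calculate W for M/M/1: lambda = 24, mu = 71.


W = 1/(mu - lambda) = 1/(71 - 24) = 0.0213 hours

0.0213 hours


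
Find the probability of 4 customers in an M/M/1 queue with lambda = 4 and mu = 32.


rho = 4/32; P(n) = (1-rho)*rho^n = (1-4/32)*(4/32)^4 = 0.0002

0.0002


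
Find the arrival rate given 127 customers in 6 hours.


lambda = total arrivals / time = 127 / 6 = 21.17 per hour

21.17 per hour


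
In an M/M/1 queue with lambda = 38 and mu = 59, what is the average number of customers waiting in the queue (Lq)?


rho = 38/59; Lq = rho^2/(1-rho) = 1.17

1.17


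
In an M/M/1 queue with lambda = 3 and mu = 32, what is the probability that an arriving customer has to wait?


P(wait) = rho = lambda/mu = 3/32 = 0.0938

0.0938


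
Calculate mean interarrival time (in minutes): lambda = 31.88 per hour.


Mean interarrival time = 60/lambda = 60/31.88 = 1.88 minutes

1.88 minutes


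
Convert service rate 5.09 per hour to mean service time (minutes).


Mean service time = 60/mu = 60/5.09 = 11.79 minutes

11.79 minutes


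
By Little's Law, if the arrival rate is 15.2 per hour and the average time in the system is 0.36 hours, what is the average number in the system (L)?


L = lambda * W = 15.2 * 0.36 = 5.47

5.47


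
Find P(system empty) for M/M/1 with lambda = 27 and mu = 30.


P0 = 1 - rho = 1 - 27/30 = 0.1

0.1


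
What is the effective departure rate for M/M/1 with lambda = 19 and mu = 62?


For a stable queue (lambda < mu), throughput = lambda = 19 per hour

19 per hour


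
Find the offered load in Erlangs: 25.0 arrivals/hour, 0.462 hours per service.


Offered load a = lambda * E[S] = 25.0 * 0.462 = 11.55 Erlangs

11.55 Erlangs


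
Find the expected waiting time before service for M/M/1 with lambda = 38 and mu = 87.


rho = 38/87; Wq = rho/(mu - lambda) = 0.0089 hours

0.0089 hours


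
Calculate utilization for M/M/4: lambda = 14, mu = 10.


rho = lambda/(c*mu) = 14/(4*10) = 0.35

0.35


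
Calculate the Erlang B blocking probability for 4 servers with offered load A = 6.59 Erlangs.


B(N,A) = (A^N/N!) / sum(A^k/k!, k=0..N) with N=4, A=6.59 = 0.5051

0.5051


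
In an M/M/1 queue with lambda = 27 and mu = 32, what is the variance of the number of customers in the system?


rho = 27/32; Var(N) = rho/(1-rho)^2 = 34.56

34.56


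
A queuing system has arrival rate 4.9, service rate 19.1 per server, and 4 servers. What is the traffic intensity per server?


rho = lambda / (c * mu) = 4.9 / (4 * 19.1) = 0.0641

0.0641


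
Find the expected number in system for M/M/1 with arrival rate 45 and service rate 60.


rho = 45/60; L = rho/(1-rho) = 3.0

3.0


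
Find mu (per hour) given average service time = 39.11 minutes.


mu = 60 / avg_service_time = 60 / 39.11 = 1.53 per hour

1.53 per hour


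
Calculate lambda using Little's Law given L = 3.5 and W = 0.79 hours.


lambda = L / W = 3.5 / 0.79 = 4.43 per hour

4.43 per hour


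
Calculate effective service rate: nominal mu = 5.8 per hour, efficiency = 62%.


Effective rate = mu * efficiency = 5.8 * 0.62 = 3.6 per hour

3.6 per hour


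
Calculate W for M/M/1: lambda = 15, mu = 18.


W = 1/(mu - lambda) = 1/(18 - 15) = 0.3333 hours

0.3333 hours


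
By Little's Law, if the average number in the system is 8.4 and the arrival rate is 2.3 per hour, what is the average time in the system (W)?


W = L / lambda = 8.4 / 2.3 = 3.6522 hours

3.6522 hours


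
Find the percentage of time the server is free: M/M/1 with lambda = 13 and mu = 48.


Idle fraction = (1 - rho) * 100 = (1 - 13/48) * 100 = 72.9%

72.9%


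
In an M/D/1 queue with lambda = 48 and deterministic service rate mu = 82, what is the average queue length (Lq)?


M/D/1: Lq = rho^2 / (2*(1-rho)) where rho = 48/82; Lq = 0.41

0.41


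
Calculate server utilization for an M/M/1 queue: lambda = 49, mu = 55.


rho = lambda/mu = 49/55 = 0.8909

0.8909


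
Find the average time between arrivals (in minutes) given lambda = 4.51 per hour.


Mean interarrival time = 60/lambda = 60/4.51 = 13.3 minutes

13.3 minutes


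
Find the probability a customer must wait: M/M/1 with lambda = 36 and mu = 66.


P(wait) = rho = lambda/mu = 36/66 = 0.5455

0.5455


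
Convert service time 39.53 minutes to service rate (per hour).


mu = 60 / avg_service_time = 60 / 39.53 = 1.52 per hour

1.52 per hour


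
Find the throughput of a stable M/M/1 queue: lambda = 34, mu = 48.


For a stable queue (lambda < mu), throughput = lambda = 34 per hour

34 per hour


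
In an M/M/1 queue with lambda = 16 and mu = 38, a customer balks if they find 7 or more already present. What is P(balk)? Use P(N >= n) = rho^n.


P(N >= 7) = rho^7 = (16/38)^7 = 0.0023

0.0023


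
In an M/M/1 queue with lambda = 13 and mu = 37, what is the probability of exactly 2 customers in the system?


rho = 13/37; P(n) = (1-rho)*rho^n = (1-13/37)*(13/37)^2 = 0.0801

0.0801


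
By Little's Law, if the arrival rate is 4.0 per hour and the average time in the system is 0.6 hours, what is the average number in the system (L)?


L = lambda * W = 4.0 * 0.6 = 2.4

2.4


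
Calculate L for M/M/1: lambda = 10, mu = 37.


rho = 10/37; L = rho/(1-rho) = 0.37

0.37


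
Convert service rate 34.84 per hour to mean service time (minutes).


Mean service time = 60/mu = 60/34.84 = 1.72 minutes

1.72 minutes


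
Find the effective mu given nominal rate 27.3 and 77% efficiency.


Effective rate = mu * efficiency = 27.3 * 0.77 = 21.02 per hour

21.02 per hour


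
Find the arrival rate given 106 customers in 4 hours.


lambda = total arrivals / time = 106 / 4 = 26.5 per hour

26.5 per hour


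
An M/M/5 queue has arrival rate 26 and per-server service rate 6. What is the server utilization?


rho = lambda/(c*mu) = 26/(5*6) = 0.8667

0.8667


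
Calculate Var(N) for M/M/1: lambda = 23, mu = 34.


rho = 23/34; Var(N) = rho/(1-rho)^2 = 6.46

6.46


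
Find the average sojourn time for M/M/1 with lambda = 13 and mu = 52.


W = 1/(mu - lambda) = 1/(52 - 13) = 0.0256 hours

0.0256 hours


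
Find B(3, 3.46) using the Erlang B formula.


B(N,A) = (A^N/N!) / sum(A^k/k!, k=0..N) with N=3, A=3.46 = 0.3979

0.3979


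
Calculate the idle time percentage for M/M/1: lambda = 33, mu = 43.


Idle fraction = (1 - rho) * 100 = (1 - 33/43) * 100 = 23.3%

23.3%


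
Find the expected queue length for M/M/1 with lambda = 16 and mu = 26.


rho = 16/26; Lq = rho^2/(1-rho) = 0.98

0.98


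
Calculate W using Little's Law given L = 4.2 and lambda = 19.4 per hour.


W = L / lambda = 4.2 / 19.4 = 0.2165 hours

0.2165 hours


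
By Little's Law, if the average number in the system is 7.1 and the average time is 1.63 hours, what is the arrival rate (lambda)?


lambda = L / W = 7.1 / 1.63 = 4.36 per hour

4.36 per hour


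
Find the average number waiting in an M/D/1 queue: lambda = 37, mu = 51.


M/D/1: Lq = rho^2 / (2*(1-rho)) where rho = 37/51; Lq = 0.96

0.96


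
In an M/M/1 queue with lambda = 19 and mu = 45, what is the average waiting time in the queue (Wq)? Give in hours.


rho = 19/45; Wq = rho/(mu - lambda) = 0.0162 hours

0.0162 hours


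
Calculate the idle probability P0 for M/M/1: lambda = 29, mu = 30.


P0 = 1 - rho = 1 - 29/30 = 0.0333

0.0333


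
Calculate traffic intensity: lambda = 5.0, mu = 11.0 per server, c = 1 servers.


rho = lambda / (c * mu) = 5.0 / (1 * 11.0) = 0.4545

0.4545


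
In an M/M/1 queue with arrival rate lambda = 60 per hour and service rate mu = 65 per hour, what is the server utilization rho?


rho = lambda/mu = 60/65 = 0.9231

0.9231


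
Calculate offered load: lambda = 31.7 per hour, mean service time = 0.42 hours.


Offered load a = lambda * E[S] = 31.7 * 0.42 = 13.31 Erlangs

13.31 Erlangs


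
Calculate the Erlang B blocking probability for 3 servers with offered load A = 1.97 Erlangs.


B(N,A) = (A^N/N!) / sum(A^k/k!, k=0..N) with N=3, A=1.97 = 0.206

0.206


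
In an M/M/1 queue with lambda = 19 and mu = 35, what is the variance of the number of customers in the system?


rho = 19/35; Var(N) = rho/(1-rho)^2 = 2.6

2.6


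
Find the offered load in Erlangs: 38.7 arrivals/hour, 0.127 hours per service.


Offered load a = lambda * E[S] = 38.7 * 0.127 = 4.91 Erlangs

4.91 Erlangs


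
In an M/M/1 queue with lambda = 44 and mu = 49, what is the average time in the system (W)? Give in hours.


W = 1/(mu - lambda) = 1/(49 - 44) = 0.2 hours

0.2 hours


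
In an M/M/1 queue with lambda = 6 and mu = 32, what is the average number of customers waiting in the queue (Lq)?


rho = 6/32; Lq = rho^2/(1-rho) = 0.04

0.04


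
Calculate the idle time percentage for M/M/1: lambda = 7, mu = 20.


Idle fraction = (1 - rho) * 100 = (1 - 7/20) * 100 = 65.0%

65.0%


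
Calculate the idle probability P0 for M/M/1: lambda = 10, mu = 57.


P0 = 1 - rho = 1 - 10/57 = 0.8246

0.8246


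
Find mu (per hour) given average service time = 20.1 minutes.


mu = 60 / avg_service_time = 60 / 20.1 = 2.99 per hour

2.99 per hour


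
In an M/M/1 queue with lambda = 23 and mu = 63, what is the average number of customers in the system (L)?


rho = 23/63; L = rho/(1-rho) = 0.58

0.58


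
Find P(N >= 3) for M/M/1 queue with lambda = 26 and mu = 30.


P(N >= 3) = rho^3 = (26/30)^3 = 0.651

0.651


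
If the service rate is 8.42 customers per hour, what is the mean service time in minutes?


Mean service time = 60/mu = 60/8.42 = 7.13 minutes

7.13 minutes


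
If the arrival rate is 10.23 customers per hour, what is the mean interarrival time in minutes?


Mean interarrival time = 60/lambda = 60/10.23 = 5.87 minutes

5.87 minutes


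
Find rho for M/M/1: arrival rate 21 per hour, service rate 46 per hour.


rho = lambda/mu = 21/46 = 0.4565

0.4565


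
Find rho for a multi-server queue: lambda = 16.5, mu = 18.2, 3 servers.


rho = lambda / (c * mu) = 16.5 / (3 * 18.2) = 0.3022

0.3022


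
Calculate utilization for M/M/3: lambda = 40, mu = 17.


rho = lambda/(c*mu) = 40/(3*17) = 0.7843

0.7843


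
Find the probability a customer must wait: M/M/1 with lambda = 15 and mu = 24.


P(wait) = rho = lambda/mu = 15/24 = 0.625

0.625


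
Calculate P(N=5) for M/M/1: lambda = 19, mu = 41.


rho = 19/41; P(n) = (1-rho)*rho^n = (1-19/41)*(19/41)^5 = 0.0115

0.0115


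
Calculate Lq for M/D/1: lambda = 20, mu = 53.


M/D/1: Lq = rho^2 / (2*(1-rho)) where rho = 20/53; Lq = 0.11

0.11


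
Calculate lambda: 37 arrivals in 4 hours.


lambda = total arrivals / time = 37 / 4 = 9.25 per hour

9.25 per hour


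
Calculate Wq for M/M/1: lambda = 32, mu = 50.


rho = 32/50; Wq = rho/(mu - lambda) = 0.0356 hours

0.0356 hours


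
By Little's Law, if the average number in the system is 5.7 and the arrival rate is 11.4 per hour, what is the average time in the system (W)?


W = L / lambda = 5.7 / 11.4 = 0.5 hours

0.5 hours


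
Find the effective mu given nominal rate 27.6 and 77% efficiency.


Effective rate = mu * efficiency = 27.6 * 0.77 = 21.25 per hour

21.25 per hour
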